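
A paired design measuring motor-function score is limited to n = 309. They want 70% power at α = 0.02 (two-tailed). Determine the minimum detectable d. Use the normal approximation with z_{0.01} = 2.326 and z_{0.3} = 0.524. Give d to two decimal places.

d_min ≈ 0.16

For a single sample (or paired design) of n = 309: d_min = (z_{α/2} + z_β)/√n.
z-sum = 2.326 + 0.524 = 2.850.
d_min = 2.850 / √309 = 2.850 / 17.578 = 0.162.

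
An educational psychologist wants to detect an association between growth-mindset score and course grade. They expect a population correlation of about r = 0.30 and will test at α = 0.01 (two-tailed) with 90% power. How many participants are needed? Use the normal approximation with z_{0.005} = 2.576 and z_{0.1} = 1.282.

n = 159

Fisher's z: C = ½·ln((1+r)/(1−r)) = ½·ln(1.8571) = 0.3095.
n = ((z_{α/2} + z_β)/C)² + 3.
(2.576 + 1.282) / 0.3095 = 3.858 / 0.3095 = 12.465.
n = 12.465² + 3 = 155.38 + 3 = 158.4.
Round up.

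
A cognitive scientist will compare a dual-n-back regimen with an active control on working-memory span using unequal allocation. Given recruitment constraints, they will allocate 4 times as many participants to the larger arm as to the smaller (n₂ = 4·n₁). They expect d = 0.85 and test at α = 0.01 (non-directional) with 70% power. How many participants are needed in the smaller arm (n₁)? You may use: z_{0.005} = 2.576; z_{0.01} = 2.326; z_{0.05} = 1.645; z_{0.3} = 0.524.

With allocation ratio k = n₂/n₁ = 4, Var(x̄₁−x̄₂) = σ²(1/n₁ + 1/(k·n₁)) = σ²·(k+1)/(k·n₁).
So n₁ = (1 + 1/k)·((z_{α/2} + z_β)/d)² = 1.250 × (3.100/0.85)².
n₁ = 1.250 × 13.30 = 16.6.
Round up: n₁ = 17, giving n₂ = 4 × 17 = 68.

n₁ = 17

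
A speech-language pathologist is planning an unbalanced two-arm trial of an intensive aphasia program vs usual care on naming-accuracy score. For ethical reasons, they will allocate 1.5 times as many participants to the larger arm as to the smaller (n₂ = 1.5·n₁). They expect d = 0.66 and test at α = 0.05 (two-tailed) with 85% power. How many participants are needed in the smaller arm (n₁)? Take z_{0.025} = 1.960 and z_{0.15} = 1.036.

With allocation ratio k = n₂/n₁ = 1.5, Var(x̄₁−x̄₂) = σ²(1/n₁ + 1/(k·n₁)) = σ²·(k+1)/(k·n₁).
So n₁ = (1 + 1/k)·((z_{α/2} + z_β)/d)² = 1.667 × (2.996/0.66)².
n₁ = 1.667 × 20.61 = 34.3.
Round up: n₁ = 35, giving n₂ = ⌈1.5 × 35⌉ = ⌈52.5⌉ = 53.

n₁ = 35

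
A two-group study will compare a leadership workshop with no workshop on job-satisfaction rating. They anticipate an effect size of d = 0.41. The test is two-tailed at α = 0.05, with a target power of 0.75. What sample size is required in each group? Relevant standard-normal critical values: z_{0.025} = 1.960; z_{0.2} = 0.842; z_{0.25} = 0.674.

For two independent groups with equal n: n = 2·((z_{α/2} + z_β) / d)².
z_{α/2} + z_β = 1.960 + 0.674 = 2.634.
n = 2 × (2.634 / 0.41)² = 2 × 6.424² = 2 × 41.27 = 82.5.
Round up to the next whole participant.

n = 83 per group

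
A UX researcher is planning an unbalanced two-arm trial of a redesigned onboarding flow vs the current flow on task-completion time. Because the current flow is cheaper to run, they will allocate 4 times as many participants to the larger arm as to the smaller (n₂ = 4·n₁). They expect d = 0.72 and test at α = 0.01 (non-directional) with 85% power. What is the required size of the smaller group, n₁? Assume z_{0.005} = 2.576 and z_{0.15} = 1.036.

n₁ = 32

With allocation ratio k = n₂/n₁ = 4, Var(x̄₁−x̄₂) = σ²(1/n₁ + 1/(k·n₁)) = σ²·(k+1)/(k·n₁).
So n₁ = (1 + 1/k)·((z_{α/2} + z_β)/d)² = 1.250 × (3.612/0.72)².
n₁ = 1.250 × 25.17 = 31.5.
Round up: n₁ = 32, giving n₂ = 4 × 32 = 128.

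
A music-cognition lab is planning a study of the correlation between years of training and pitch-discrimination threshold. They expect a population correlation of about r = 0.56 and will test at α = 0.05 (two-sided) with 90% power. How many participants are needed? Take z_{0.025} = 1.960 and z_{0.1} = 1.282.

Fisher's z: C = ½·ln((1+r)/(1−r)) = ½·ln(3.5455) = 0.6328.
n = ((z_{α/2} + z_β)/C)² + 3.
(1.960 + 1.282) / 0.6328 = 3.242 / 0.6328 = 5.123.
n = 5.123² + 3 = 26.25 + 3 = 29.2.
Round up.

n = 30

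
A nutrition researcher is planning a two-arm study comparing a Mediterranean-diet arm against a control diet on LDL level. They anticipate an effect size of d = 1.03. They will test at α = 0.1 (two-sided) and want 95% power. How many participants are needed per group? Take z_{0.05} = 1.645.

For two independent groups with equal n: n = 2·((z_{α/2} + z_β) / d)².
z_{α/2} + z_β = 1.645 + 1.645 = 3.290.
n = 2 × (3.290 / 1.03)² = 2 × 3.194² = 2 × 10.20 = 20.4.
Round up to the next whole participant.

n = 21 per group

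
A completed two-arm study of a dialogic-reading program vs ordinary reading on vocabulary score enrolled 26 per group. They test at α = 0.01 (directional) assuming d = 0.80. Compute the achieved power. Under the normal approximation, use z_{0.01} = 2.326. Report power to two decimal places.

For two equal groups, power = Φ(d·√(n/2) − z_{α}).
d·√(n/2) = 0.80 × √(26/2) = 0.80 × 3.606 = 2.884.
z_β = 2.884 − 2.326 = 0.558.
Power = Φ(0.558) = 0.712.

power ≈ 0.71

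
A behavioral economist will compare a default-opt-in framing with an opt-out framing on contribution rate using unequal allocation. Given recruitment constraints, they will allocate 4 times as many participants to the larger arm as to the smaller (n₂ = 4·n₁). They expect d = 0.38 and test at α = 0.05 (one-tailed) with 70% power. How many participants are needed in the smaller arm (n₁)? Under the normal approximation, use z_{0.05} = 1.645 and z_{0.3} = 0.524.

With allocation ratio k = n₂/n₁ = 4, Var(x̄₁−x̄₂) = σ²(1/n₁ + 1/(k·n₁)) = σ²·(k+1)/(k·n₁).
So n₁ = (1 + 1/k)·((z_{α} + z_β)/d)² = 1.250 × (2.169/0.38)².
n₁ = 1.250 × 32.58 = 40.7.
Round up: n₁ = 41, giving n₂ = 4 × 41 = 164.

n₁ = 41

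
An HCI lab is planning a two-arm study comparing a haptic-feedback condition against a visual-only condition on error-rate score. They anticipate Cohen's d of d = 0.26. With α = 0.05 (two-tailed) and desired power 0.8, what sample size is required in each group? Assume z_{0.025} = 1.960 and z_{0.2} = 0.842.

For two independent groups with equal n: n = 2·((z_{α/2} + z_β) / d)².
z_{α/2} + z_β = 1.960 + 0.842 = 2.802.
n = 2 × (2.802 / 0.26)² = 2 × 10.777² = 2 × 116.14 = 232.3.
Round up to the next whole participant.

n = 233 per group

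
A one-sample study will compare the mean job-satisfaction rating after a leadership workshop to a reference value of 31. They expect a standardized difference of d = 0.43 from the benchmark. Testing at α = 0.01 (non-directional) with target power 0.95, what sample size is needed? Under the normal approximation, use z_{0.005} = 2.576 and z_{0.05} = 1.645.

n = 97

For a one-sample test: n = ((z_{α/2} + z_β) / d)².
z_{α/2} + z_β = 2.576 + 1.645 = 4.221.
n = (4.221 / 0.43)² = 9.816² = 96.36.
Round up.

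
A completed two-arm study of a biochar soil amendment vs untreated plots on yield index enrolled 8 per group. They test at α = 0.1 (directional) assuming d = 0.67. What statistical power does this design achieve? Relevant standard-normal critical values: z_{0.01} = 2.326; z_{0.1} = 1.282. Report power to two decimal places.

power ≈ 0.52

For two equal groups, power = Φ(d·√(n/2) − z_{α}).
d·√(n/2) = 0.67 × √(8/2) = 0.67 × 2.000 = 1.340.
z_β = 1.340 − 1.282 = 0.058.
Power = Φ(0.058) = 0.523.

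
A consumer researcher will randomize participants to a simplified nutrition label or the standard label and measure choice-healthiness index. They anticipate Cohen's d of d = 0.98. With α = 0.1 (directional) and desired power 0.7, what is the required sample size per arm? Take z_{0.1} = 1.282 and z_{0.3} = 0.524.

n = 7 per group

For two independent groups with equal n: n = 2·((z_{α} + z_β) / d)².
z_{α} + z_β = 1.282 + 0.524 = 1.806.
n = 2 × (1.806 / 0.98)² = 2 × 1.843² = 2 × 3.40 = 6.8.
Round up to the next whole participant.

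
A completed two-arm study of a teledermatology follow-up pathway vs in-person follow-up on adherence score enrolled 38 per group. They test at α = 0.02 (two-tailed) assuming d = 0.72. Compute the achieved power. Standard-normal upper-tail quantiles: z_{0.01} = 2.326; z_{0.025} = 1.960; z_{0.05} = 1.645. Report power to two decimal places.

For two equal groups, power = Φ(d·√(n/2) − z_{α/2}).
d·√(n/2) = 0.72 × √(38/2) = 0.72 × 4.359 = 3.138.
z_β = 3.138 − 2.326 = 0.812.
Power = Φ(0.812) = 0.792.

power ≈ 0.79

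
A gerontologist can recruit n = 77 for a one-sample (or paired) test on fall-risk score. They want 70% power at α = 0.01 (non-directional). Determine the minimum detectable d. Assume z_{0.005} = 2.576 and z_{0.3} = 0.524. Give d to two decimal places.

For a single sample (or paired design) of n = 77: d_min = (z_{α/2} + z_β)/√n.
z-sum = 2.576 + 0.524 = 3.100.
d_min = 3.100 / √77 = 3.100 / 8.775 = 0.353.

d_min ≈ 0.35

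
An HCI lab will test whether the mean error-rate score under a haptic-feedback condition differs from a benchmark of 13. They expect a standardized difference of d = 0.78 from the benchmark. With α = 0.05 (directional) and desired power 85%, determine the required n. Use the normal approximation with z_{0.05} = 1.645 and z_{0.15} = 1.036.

n = 12

For a one-sample test: n = ((z_{α} + z_β) / d)².
z_{α} + z_β = 1.645 + 1.036 = 2.681.
n = (2.681 / 0.78)² = 3.437² = 11.81.
Round up.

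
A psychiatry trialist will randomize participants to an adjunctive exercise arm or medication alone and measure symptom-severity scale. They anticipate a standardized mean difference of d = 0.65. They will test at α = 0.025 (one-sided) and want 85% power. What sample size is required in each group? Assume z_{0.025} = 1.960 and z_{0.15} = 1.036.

For two independent groups with equal n: n = 2·((z_{α} + z_β) / d)².
z_{α} + z_β = 1.960 + 1.036 = 2.996.
n = 2 × (2.996 / 0.65)² = 2 × 4.609² = 2 × 21.25 = 42.5.
Round up to the next whole participant.

n = 43 per group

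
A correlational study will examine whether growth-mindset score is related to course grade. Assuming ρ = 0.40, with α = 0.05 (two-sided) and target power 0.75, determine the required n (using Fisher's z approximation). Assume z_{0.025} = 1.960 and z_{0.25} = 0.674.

n = 42

Fisher's z: C = ½·ln((1+r)/(1−r)) = ½·ln(2.3333) = 0.4236.
n = ((z_{α/2} + z_β)/C)² + 3.
(1.960 + 0.674) / 0.4236 = 2.634 / 0.4236 = 6.218.
n = 6.218² + 3 = 38.67 + 3 = 41.7.
Round up.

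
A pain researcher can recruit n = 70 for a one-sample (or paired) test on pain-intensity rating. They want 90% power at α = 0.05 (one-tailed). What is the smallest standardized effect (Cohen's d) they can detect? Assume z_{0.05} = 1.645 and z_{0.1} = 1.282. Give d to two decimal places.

For a single sample (or paired design) of n = 70: d_min = (z_{α} + z_β)/√n.
z-sum = 1.645 + 1.282 = 2.927.
d_min = 2.927 / √70 = 2.927 / 8.367 = 0.350.

d_min ≈ 0.35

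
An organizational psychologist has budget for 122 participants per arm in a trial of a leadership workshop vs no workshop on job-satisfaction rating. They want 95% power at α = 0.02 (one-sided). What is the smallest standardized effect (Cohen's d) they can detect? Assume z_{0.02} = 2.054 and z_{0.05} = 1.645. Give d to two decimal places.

For two independent groups of n = 122 each: d_min = (z_{α} + z_β)·√(2/n).
z-sum = 2.054 + 1.645 = 3.699.
d_min = 3.699 × √(2/122) = 3.699 × 0.1280 = 0.474.

d_min ≈ 0.47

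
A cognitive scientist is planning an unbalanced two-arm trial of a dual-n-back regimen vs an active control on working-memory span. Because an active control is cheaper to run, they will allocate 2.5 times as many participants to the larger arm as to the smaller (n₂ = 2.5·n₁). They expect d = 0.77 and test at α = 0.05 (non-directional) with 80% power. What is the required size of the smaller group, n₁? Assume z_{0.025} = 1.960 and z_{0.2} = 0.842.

n₁ = 19

With allocation ratio k = n₂/n₁ = 2.5, Var(x̄₁−x̄₂) = σ²(1/n₁ + 1/(k·n₁)) = σ²·(k+1)/(k·n₁).
So n₁ = (1 + 1/k)·((z_{α/2} + z_β)/d)² = 1.400 × (2.802/0.77)².
n₁ = 1.400 × 13.24 = 18.5.
Round up: n₁ = 19, giving n₂ = ⌈2.5 × 19⌉ = ⌈47.5⌉ = 48.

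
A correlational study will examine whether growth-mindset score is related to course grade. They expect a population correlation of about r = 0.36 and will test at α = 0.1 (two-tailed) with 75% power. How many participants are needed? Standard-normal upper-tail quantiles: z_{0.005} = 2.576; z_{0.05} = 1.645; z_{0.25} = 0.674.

Fisher's z: C = ½·ln((1+r)/(1−r)) = ½·ln(2.1250) = 0.3769.
n = ((z_{α/2} + z_β)/C)² + 3.
(1.645 + 0.674) / 0.3769 = 2.319 / 0.3769 = 6.153.
n = 6.153² + 3 = 37.86 + 3 = 40.9.
Round up.

n = 41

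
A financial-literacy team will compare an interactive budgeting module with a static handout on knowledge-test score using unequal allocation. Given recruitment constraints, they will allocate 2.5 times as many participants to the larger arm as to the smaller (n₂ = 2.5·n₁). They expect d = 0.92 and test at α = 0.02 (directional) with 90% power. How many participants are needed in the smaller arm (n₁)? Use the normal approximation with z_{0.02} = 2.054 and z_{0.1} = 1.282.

n₁ = 19

With allocation ratio k = n₂/n₁ = 2.5, Var(x̄₁−x̄₂) = σ²(1/n₁ + 1/(k·n₁)) = σ²·(k+1)/(k·n₁).
So n₁ = (1 + 1/k)·((z_{α} + z_β)/d)² = 1.400 × (3.336/0.92)².
n₁ = 1.400 × 13.15 = 18.4.
Round up: n₁ = 19, giving n₂ = ⌈2.5 × 19⌉ = ⌈47.5⌉ = 48.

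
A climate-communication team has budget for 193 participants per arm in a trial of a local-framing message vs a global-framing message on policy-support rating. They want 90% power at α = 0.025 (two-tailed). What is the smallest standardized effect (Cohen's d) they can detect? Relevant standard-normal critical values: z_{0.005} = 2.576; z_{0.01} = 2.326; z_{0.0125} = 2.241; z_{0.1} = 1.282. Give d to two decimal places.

For two independent groups of n = 193 each: d_min = (z_{α/2} + z_β)·√(2/n).
z-sum = 2.241 + 1.282 = 3.523.
d_min = 3.523 × √(2/193) = 3.523 × 0.1018 = 0.359.

d_min ≈ 0.36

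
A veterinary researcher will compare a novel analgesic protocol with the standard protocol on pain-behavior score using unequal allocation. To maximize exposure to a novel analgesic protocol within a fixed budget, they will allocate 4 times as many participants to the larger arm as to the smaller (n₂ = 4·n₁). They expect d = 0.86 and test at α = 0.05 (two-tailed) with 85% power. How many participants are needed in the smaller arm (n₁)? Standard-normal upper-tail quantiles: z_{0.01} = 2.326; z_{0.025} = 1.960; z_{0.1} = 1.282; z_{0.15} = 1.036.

With allocation ratio k = n₂/n₁ = 4, Var(x̄₁−x̄₂) = σ²(1/n₁ + 1/(k·n₁)) = σ²·(k+1)/(k·n₁).
So n₁ = (1 + 1/k)·((z_{α/2} + z_β)/d)² = 1.250 × (2.996/0.86)².
n₁ = 1.250 × 12.14 = 15.2.
Round up: n₁ = 16, giving n₂ = 4 × 16 = 64.

n₁ = 16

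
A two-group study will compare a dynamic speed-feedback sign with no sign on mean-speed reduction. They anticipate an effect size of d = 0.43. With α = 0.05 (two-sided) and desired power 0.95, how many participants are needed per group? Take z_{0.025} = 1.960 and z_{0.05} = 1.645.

For two independent groups with equal n: n = 2·((z_{α/2} + z_β) / d)².
z_{α/2} + z_β = 1.960 + 1.645 = 3.605.
n = 2 × (3.605 / 0.43)² = 2 × 8.384² = 2 × 70.29 = 140.6.
Round up to the next whole participant.

n = 141 per group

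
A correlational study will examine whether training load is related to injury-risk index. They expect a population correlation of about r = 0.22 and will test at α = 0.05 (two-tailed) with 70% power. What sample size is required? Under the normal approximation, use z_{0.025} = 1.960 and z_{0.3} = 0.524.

n = 127

Fisher's z: C = ½·ln((1+r)/(1−r)) = ½·ln(1.5641) = 0.2237.
n = ((z_{α/2} + z_β)/C)² + 3.
(1.960 + 0.524) / 0.2237 = 2.484 / 0.2237 = 11.104.
n = 11.104² + 3 = 123.30 + 3 = 126.3.
Round up.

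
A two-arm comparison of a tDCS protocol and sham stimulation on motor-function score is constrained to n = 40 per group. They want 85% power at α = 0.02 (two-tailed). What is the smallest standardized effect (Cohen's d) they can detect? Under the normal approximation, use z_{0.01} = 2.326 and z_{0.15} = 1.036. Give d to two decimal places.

d_min ≈ 0.75

For two independent groups of n = 40 each: d_min = (z_{α/2} + z_β)·√(2/n).
z-sum = 2.326 + 1.036 = 3.362.
d_min = 3.362 × √(2/40) = 3.362 × 0.2236 = 0.752.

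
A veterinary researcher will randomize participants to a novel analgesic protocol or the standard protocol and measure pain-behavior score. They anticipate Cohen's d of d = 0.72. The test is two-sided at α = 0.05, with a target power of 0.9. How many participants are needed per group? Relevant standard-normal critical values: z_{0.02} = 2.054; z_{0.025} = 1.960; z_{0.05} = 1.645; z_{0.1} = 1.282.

For two independent groups with equal n: n = 2·((z_{α/2} + z_β) / d)².
z_{α/2} + z_β = 1.960 + 1.282 = 3.242.
n = 2 × (3.242 / 0.72)² = 2 × 4.503² = 2 × 20.28 = 40.6.
Round up to the next whole participant.

n = 41 per group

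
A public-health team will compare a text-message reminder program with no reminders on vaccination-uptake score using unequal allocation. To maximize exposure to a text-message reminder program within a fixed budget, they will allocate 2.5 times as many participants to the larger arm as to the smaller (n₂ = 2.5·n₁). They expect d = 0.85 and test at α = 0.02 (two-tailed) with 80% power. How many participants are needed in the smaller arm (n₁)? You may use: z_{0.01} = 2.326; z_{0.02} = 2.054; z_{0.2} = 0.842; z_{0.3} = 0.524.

n₁ = 20

With allocation ratio k = n₂/n₁ = 2.5, Var(x̄₁−x̄₂) = σ²(1/n₁ + 1/(k·n₁)) = σ²·(k+1)/(k·n₁).
So n₁ = (1 + 1/k)·((z_{α/2} + z_β)/d)² = 1.400 × (3.168/0.85)².
n₁ = 1.400 × 13.89 = 19.4.
Round up: n₁ = 20, giving n₂ = 2.5 × 20 = 50.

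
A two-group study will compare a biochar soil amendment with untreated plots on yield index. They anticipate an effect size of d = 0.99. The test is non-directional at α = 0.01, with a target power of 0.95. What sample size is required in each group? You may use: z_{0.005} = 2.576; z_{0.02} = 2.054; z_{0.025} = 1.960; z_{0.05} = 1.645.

n = 37 per group

For two independent groups with equal n: n = 2·((z_{α/2} + z_β) / d)².
z_{α/2} + z_β = 2.576 + 1.645 = 4.221.
n = 2 × (4.221 / 0.99)² = 2 × 4.264² = 2 × 18.18 = 36.4.
Round up to the next whole participant.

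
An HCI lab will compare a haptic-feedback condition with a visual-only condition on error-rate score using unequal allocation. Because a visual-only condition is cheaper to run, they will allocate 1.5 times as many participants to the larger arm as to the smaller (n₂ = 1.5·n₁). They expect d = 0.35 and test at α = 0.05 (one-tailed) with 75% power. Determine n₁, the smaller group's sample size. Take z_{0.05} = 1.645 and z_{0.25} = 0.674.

n₁ = 74

With allocation ratio k = n₂/n₁ = 1.5, Var(x̄₁−x̄₂) = σ²(1/n₁ + 1/(k·n₁)) = σ²·(k+1)/(k·n₁).
So n₁ = (1 + 1/k)·((z_{α} + z_β)/d)² = 1.667 × (2.319/0.35)².
n₁ = 1.667 × 43.90 = 73.2.
Round up: n₁ = 74, giving n₂ = 1.5 × 74 = 111.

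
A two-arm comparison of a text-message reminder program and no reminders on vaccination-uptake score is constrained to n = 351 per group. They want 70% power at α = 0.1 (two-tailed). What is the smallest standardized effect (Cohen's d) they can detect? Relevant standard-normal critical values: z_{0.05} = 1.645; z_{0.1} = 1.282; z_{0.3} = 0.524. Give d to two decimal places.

d_min ≈ 0.16

For two independent groups of n = 351 each: d_min = (z_{α/2} + z_β)·√(2/n).
z-sum = 1.645 + 0.524 = 2.169.
d_min = 2.169 × √(2/351) = 2.169 × 0.0755 = 0.164.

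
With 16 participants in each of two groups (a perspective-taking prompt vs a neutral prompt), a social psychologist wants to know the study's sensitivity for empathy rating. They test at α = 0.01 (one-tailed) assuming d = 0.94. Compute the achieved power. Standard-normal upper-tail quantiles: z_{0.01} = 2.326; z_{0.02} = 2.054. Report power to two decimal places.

For two equal groups, power = Φ(d·√(n/2) − z_{α}).
d·√(n/2) = 0.94 × √(16/2) = 0.94 × 2.828 = 2.659.
z_β = 2.659 − 2.326 = 0.333.
Power = Φ(0.333) = 0.630.

power ≈ 0.63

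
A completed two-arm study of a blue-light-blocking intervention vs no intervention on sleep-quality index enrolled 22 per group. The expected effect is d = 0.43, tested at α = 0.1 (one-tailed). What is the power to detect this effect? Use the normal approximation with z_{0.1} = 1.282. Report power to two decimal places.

power ≈ 0.56

For two equal groups, power = Φ(d·√(n/2) − z_{α}).
d·√(n/2) = 0.43 × √(22/2) = 0.43 × 3.317 = 1.426.
z_β = 1.426 − 1.282 = 0.144.
Power = Φ(0.144) = 0.557.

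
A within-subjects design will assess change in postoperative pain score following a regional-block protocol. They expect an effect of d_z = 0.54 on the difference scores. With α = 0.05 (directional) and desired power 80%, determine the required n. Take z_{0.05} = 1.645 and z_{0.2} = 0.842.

n = 22 pairs

For a paired (one-sample on differences) test: n = ((z_{α} + z_β) / d)².
z_{α} + z_β = 1.645 + 0.842 = 2.487.
n = (2.487 / 0.54)² = 4.606² = 21.21.
Round up.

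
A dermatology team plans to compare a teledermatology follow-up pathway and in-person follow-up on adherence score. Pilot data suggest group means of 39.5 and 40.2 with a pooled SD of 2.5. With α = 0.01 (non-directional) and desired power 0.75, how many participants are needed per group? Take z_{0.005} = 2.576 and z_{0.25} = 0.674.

Cohen's d = |M₁ − M₂| / SD_pooled = |39.5 − 40.2| / 2.5 = 0.7 / 2.5 = 0.280.
For two independent groups with equal n: n = 2·((z_{α/2} + z_β) / d)².
z_{α/2} + z_β = 2.576 + 0.674 = 3.250.
n = 2 × (3.250 / 0.280)² = 2 × 11.607² = 2 × 134.73 = 269.5.
Round up to the next whole participant.

n = 270 per group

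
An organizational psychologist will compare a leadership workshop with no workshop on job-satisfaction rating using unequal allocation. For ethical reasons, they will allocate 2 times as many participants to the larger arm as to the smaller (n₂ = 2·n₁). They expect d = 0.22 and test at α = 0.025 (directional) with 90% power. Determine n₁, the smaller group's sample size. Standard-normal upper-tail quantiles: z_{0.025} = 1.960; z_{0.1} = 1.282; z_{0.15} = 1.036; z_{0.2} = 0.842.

n₁ = 326

With allocation ratio k = n₂/n₁ = 2, Var(x̄₁−x̄₂) = σ²(1/n₁ + 1/(k·n₁)) = σ²·(k+1)/(k·n₁).
So n₁ = (1 + 1/k)·((z_{α} + z_β)/d)² = 1.500 × (3.242/0.22)².
n₁ = 1.500 × 217.16 = 325.7.
Round up: n₁ = 326, giving n₂ = 2 × 326 = 652.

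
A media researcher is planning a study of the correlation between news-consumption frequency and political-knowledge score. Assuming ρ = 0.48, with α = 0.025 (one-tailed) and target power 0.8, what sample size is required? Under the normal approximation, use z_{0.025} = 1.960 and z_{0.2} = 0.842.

Fisher's z: C = ½·ln((1+r)/(1−r)) = ½·ln(2.8462) = 0.5230.
n = ((z_{α} + z_β)/C)² + 3.
(1.960 + 0.842) / 0.5230 = 2.802 / 0.5230 = 5.358.
n = 5.358² + 3 = 28.70 + 3 = 31.7.
Round up.

n = 32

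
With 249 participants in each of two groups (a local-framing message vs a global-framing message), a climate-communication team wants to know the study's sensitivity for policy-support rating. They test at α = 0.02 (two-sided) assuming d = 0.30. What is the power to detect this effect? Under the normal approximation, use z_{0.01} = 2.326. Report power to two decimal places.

power ≈ 0.85

For two equal groups, power = Φ(d·√(n/2) − z_{α/2}).
d·√(n/2) = 0.30 × √(249/2) = 0.30 × 11.158 = 3.347.
z_β = 3.347 − 2.326 = 1.021.
Power = Φ(1.021) = 0.846.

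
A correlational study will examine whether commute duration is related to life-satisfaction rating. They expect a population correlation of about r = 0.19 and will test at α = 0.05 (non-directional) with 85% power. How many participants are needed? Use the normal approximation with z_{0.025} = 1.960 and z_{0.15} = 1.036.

Fisher's z: C = ½·ln((1+r)/(1−r)) = ½·ln(1.4691) = 0.1923.
n = ((z_{α/2} + z_β)/C)² + 3.
(1.960 + 1.036) / 0.1923 = 2.996 / 0.1923 = 15.580.
n = 15.580² + 3 = 242.73 + 3 = 245.7.
Round up.

n = 246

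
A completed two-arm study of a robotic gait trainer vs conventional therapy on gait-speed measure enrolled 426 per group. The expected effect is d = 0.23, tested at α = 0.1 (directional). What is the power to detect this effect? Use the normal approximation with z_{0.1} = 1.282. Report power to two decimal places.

power ≈ 0.98

For two equal groups, power = Φ(d·√(n/2) − z_{α}).
d·√(n/2) = 0.23 × √(426/2) = 0.23 × 14.595 = 3.357.
z_β = 3.357 − 1.282 = 2.075.
Power = Φ(2.075) = 0.981.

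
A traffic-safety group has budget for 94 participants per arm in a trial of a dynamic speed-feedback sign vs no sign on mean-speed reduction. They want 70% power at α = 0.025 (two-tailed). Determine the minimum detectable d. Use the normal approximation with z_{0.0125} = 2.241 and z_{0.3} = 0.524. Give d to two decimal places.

d_min ≈ 0.40

For two independent groups of n = 94 each: d_min = (z_{α/2} + z_β)·√(2/n).
z-sum = 2.241 + 0.524 = 2.765.
d_min = 2.765 × √(2/94) = 2.765 × 0.1459 = 0.403.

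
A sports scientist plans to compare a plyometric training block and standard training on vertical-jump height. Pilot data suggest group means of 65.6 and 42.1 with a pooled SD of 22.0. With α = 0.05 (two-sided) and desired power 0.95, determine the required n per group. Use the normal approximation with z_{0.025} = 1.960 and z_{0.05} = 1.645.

n = 23 per group

Cohen's d = |M₁ − M₂| / SD_pooled = |65.6 − 42.1| / 22.0 = 23.5 / 22.0 = 1.068.
For two independent groups with equal n: n = 2·((z_{α/2} + z_β) / d)².
z_{α/2} + z_β = 1.960 + 1.645 = 3.605.
n = 2 × (3.605 / 1.068)² = 2 × 3.375² = 2 × 11.39 = 22.8.
Round up to the next whole participant.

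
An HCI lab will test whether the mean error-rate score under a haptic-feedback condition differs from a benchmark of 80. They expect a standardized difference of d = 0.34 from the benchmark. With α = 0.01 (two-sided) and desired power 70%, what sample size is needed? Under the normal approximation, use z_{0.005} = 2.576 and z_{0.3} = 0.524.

For a one-sample test: n = ((z_{α/2} + z_β) / d)².
z_{α/2} + z_β = 2.576 + 0.524 = 3.100.
n = (3.100 / 0.34)² = 9.118² = 83.13.
Round up.

n = 84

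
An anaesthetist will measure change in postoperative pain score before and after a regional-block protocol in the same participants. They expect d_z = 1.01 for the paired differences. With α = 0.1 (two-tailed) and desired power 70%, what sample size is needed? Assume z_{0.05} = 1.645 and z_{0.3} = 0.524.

n = 5 pairs

For a paired (one-sample on differences) test: n = ((z_{α/2} + z_β) / d)².
z_{α/2} + z_β = 1.645 + 0.524 = 2.169.
n = (2.169 / 1.01)² = 2.148² = 4.61.
Round up.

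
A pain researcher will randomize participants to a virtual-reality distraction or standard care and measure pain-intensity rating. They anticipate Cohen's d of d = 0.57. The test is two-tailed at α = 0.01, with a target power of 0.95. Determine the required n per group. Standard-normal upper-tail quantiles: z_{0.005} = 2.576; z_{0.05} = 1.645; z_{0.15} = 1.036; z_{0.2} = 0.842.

n = 110 per group

For two independent groups with equal n: n = 2·((z_{α/2} + z_β) / d)².
z_{α/2} + z_β = 2.576 + 1.645 = 4.221.
n = 2 × (4.221 / 0.57)² = 2 × 7.405² = 2 × 54.84 = 109.7.
Round up to the next whole participant.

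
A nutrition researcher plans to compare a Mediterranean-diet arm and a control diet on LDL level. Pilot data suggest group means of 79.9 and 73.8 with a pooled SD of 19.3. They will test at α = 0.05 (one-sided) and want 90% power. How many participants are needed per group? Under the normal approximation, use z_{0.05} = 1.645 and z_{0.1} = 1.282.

n = 172 per group

Cohen's d = |M₁ − M₂| / SD_pooled = |79.9 − 73.8| / 19.3 = 6.1 / 19.3 = 0.316.
For two independent groups with equal n: n = 2·((z_{α} + z_β) / d)².
z_{α} + z_β = 1.645 + 1.282 = 2.927.
n = 2 × (2.927 / 0.316)² = 2 × 9.263² = 2 × 85.80 = 171.6.
Round up to the next whole participant.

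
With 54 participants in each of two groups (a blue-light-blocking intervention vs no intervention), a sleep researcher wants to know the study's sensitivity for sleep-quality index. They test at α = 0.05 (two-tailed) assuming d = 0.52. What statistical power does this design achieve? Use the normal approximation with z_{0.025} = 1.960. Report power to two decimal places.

For two equal groups, power = Φ(d·√(n/2) − z_{α/2}).
d·√(n/2) = 0.52 × √(54/2) = 0.52 × 5.196 = 2.702.
z_β = 2.702 − 1.960 = 0.742.
Power = Φ(0.742) = 0.771.

power ≈ 0.77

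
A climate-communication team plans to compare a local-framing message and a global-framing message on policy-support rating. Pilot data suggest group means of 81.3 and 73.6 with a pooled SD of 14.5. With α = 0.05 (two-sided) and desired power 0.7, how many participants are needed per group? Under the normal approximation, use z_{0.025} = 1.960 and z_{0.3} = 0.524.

n = 44 per group

Cohen's d = |M₁ − M₂| / SD_pooled = |81.3 − 73.6| / 14.5 = 7.7 / 14.5 = 0.531.
For two independent groups with equal n: n = 2·((z_{α/2} + z_β) / d)².
z_{α/2} + z_β = 1.960 + 0.524 = 2.484.
n = 2 × (2.484 / 0.531)² = 2 × 4.678² = 2 × 21.88 = 43.8.
Round up to the next whole participant.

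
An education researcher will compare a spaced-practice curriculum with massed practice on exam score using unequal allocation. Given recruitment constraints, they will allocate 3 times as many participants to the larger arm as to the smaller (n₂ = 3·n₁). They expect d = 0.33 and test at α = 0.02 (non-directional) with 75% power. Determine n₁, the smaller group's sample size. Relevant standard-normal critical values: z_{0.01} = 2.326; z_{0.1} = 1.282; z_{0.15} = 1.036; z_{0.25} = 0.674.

n₁ = 111

With allocation ratio k = n₂/n₁ = 3, Var(x̄₁−x̄₂) = σ²(1/n₁ + 1/(k·n₁)) = σ²·(k+1)/(k·n₁).
So n₁ = (1 + 1/k)·((z_{α/2} + z_β)/d)² = 1.333 × (3.000/0.33)².
n₁ = 1.333 × 82.64 = 110.2.
Round up: n₁ = 111, giving n₂ = 3 × 111 = 333.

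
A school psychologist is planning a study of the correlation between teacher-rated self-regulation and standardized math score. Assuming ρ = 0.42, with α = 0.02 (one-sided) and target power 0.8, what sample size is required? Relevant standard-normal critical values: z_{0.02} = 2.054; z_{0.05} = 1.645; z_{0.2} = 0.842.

n = 45

Fisher's z: C = ½·ln((1+r)/(1−r)) = ½·ln(2.4483) = 0.4477.
n = ((z_{α} + z_β)/C)² + 3.
(2.054 + 0.842) / 0.4477 = 2.896 / 0.4477 = 6.469.
n = 6.469² + 3 = 41.84 + 3 = 44.8.
Round up.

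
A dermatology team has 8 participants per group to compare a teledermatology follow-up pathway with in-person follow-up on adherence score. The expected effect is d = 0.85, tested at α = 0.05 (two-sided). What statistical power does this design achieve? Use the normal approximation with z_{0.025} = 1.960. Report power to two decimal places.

For two equal groups, power = Φ(d·√(n/2) − z_{α/2}).
d·√(n/2) = 0.85 × √(8/2) = 0.85 × 2.000 = 1.700.
z_β = 1.700 − 1.960 = -0.260.
Power = Φ(-0.260) = 0.397.

power ≈ 0.40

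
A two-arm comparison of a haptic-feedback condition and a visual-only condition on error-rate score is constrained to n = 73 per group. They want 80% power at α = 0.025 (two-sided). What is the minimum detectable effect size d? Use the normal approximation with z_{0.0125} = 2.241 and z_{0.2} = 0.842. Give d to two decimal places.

For two independent groups of n = 73 each: d_min = (z_{α/2} + z_β)·√(2/n).
z-sum = 2.241 + 0.842 = 3.083.
d_min = 3.083 × √(2/73) = 3.083 × 0.1655 = 0.510.

d_min ≈ 0.51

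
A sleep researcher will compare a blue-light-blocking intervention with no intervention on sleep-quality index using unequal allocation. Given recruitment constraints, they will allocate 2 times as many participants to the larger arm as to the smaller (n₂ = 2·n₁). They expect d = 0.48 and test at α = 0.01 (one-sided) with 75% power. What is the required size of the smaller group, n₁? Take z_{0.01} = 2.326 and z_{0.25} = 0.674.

n₁ = 59

With allocation ratio k = n₂/n₁ = 2, Var(x̄₁−x̄₂) = σ²(1/n₁ + 1/(k·n₁)) = σ²·(k+1)/(k·n₁).
So n₁ = (1 + 1/k)·((z_{α} + z_β)/d)² = 1.500 × (3.000/0.48)².
n₁ = 1.500 × 39.06 = 58.6.
Round up: n₁ = 59, giving n₂ = 2 × 59 = 118.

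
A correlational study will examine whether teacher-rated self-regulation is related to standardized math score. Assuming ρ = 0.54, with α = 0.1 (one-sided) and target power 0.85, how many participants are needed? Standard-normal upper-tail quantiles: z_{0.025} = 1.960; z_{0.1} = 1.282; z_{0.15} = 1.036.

Fisher's z: C = ½·ln((1+r)/(1−r)) = ½·ln(3.3478) = 0.6042.
n = ((z_{α} + z_β)/C)² + 3.
(1.282 + 1.036) / 0.6042 = 2.318 / 0.6042 = 3.836.
n = 3.836² + 3 = 14.72 + 3 = 17.7.
Round up.

n = 18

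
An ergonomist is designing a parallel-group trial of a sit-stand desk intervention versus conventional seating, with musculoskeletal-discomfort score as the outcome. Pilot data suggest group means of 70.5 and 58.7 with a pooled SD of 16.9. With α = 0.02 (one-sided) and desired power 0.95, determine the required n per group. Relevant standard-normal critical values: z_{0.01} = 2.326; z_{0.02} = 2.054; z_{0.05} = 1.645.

Cohen's d = |M₁ − M₂| / SD_pooled = |70.5 − 58.7| / 16.9 = 11.8 / 16.9 = 0.698.
For two independent groups with equal n: n = 2·((z_{α} + z_β) / d)².
z_{α} + z_β = 2.054 + 1.645 = 3.699.
n = 2 × (3.699 / 0.698)² = 2 × 5.299² = 2 × 28.08 = 56.2.
Round up to the next whole participant.

n = 57 per group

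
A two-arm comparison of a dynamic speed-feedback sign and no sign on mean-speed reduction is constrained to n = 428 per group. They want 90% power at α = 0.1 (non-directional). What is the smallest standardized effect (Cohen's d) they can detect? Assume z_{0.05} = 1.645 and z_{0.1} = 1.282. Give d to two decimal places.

For two independent groups of n = 428 each: d_min = (z_{α/2} + z_β)·√(2/n).
z-sum = 1.645 + 1.282 = 2.927.
d_min = 2.927 × √(2/428) = 2.927 × 0.0684 = 0.200.

d_min ≈ 0.20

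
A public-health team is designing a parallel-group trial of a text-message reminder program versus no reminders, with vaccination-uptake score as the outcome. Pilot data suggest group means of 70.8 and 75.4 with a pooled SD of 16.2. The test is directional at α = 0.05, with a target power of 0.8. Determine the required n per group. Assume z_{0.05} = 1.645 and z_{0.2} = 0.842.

Cohen's d = |M₁ − M₂| / SD_pooled = |70.8 − 75.4| / 16.2 = 4.6 / 16.2 = 0.284.
For two independent groups with equal n: n = 2·((z_{α} + z_β) / d)².
z_{α} + z_β = 1.645 + 0.842 = 2.487.
n = 2 × (2.487 / 0.284)² = 2 × 8.757² = 2 × 76.69 = 153.4.
Round up to the next whole participant.

n = 154 per group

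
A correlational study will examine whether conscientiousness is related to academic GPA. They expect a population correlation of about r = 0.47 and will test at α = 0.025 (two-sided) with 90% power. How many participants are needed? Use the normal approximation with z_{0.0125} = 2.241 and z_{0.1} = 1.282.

Fisher's z: C = ½·ln((1+r)/(1−r)) = ½·ln(2.7736) = 0.5101.
n = ((z_{α/2} + z_β)/C)² + 3.
(2.241 + 1.282) / 0.5101 = 3.523 / 0.5101 = 6.906.
n = 6.906² + 3 = 47.70 + 3 = 50.7.
Round up.

n = 51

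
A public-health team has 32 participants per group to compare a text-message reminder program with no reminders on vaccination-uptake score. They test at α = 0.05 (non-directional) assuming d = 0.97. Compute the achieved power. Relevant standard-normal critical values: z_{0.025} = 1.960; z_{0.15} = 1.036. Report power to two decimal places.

power ≈ 0.97

For two equal groups, power = Φ(d·√(n/2) − z_{α/2}).
d·√(n/2) = 0.97 × √(32/2) = 0.97 × 4.000 = 3.880.
z_β = 3.880 − 1.960 = 1.920.
Power = Φ(1.920) = 0.973.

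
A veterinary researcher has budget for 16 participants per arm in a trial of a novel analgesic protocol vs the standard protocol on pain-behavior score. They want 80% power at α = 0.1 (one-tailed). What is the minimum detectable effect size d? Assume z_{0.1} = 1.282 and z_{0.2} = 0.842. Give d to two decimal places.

d_min ≈ 0.75

For two independent groups of n = 16 each: d_min = (z_{α} + z_β)·√(2/n).
z-sum = 1.282 + 0.842 = 2.124.
d_min = 2.124 × √(2/16) = 2.124 × 0.3536 = 0.751.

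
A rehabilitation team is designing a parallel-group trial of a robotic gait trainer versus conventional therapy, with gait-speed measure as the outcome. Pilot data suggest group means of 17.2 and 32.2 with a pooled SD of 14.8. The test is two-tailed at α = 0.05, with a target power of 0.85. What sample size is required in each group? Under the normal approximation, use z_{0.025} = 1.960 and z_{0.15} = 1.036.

n = 18 per group

Cohen's d = |M₁ − M₂| / SD_pooled = |17.2 − 32.2| / 14.8 = 15.0 / 14.8 = 1.014.
For two independent groups with equal n: n = 2·((z_{α/2} + z_β) / d)².
z_{α/2} + z_β = 1.960 + 1.036 = 2.996.
n = 2 × (2.996 / 1.014)² = 2 × 2.955² = 2 × 8.73 = 17.5.
Round up to the next whole participant.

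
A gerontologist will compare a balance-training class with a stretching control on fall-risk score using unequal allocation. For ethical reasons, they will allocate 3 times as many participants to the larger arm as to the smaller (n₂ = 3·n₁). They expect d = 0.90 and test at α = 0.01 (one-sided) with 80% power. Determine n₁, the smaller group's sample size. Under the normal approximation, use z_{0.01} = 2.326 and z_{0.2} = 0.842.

With allocation ratio k = n₂/n₁ = 3, Var(x̄₁−x̄₂) = σ²(1/n₁ + 1/(k·n₁)) = σ²·(k+1)/(k·n₁).
So n₁ = (1 + 1/k)·((z_{α} + z_β)/d)² = 1.333 × (3.168/0.90)².
n₁ = 1.333 × 12.39 = 16.5.
Round up: n₁ = 17, giving n₂ = 3 × 17 = 51.

n₁ = 17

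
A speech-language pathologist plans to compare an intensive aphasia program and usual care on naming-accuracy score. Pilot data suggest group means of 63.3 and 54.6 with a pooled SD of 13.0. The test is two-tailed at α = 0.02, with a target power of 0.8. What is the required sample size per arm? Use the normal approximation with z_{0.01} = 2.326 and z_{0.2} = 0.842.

Cohen's d = |M₁ − M₂| / SD_pooled = |63.3 − 54.6| / 13.0 = 8.7 / 13.0 = 0.669.
For two independent groups with equal n: n = 2·((z_{α/2} + z_β) / d)².
z_{α/2} + z_β = 2.326 + 0.842 = 3.168.
n = 2 × (3.168 / 0.669)² = 2 × 4.735² = 2 × 22.42 = 44.8.
Round up to the next whole participant.

n = 45 per group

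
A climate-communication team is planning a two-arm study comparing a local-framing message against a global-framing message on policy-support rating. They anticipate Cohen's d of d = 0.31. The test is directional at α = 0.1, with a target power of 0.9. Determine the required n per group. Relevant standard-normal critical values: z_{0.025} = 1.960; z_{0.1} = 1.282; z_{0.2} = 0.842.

For two independent groups with equal n: n = 2·((z_{α} + z_β) / d)².
z_{α} + z_β = 1.282 + 1.282 = 2.564.
n = 2 × (2.564 / 0.31)² = 2 × 8.271² = 2 × 68.41 = 136.8.
Round up to the next whole participant.

n = 137 per group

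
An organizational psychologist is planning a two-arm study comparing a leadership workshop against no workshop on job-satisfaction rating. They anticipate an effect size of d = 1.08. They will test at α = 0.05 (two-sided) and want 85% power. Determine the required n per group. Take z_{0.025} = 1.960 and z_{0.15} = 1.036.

For two independent groups with equal n: n = 2·((z_{α/2} + z_β) / d)².
z_{α/2} + z_β = 1.960 + 1.036 = 2.996.
n = 2 × (2.996 / 1.08)² = 2 × 2.774² = 2 × 7.70 = 15.4.
Round up to the next whole participant.

n = 16 per group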